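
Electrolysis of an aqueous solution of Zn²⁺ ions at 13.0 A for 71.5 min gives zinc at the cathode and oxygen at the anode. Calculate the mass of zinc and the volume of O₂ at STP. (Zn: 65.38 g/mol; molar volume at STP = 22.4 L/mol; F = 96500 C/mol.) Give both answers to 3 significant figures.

18.9 g Zn; 3.24 L O₂

Q = 13.0 × 4290 = 55770 C; n(e⁻) = 55770 / 96500 = 0.5779 mol
Cathode: Zn²⁺ + 2e⁻ → Zn → n(Zn) = 0.5779/2 = 0.2890 mol → 18.9 g
Anode: 2H₂O → O₂ + 4H⁺ + 4e⁻ → n(O₂) = 0.5779/4 = 0.1445 mol → 3.24 L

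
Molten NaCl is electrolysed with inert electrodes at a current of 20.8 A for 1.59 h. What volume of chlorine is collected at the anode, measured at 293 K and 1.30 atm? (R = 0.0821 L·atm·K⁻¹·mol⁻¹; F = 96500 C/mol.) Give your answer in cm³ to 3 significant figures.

11400 cm³

Q = It = 20.8 × 5724 = 1.191×10^5 C
Moles of electrons = 1.191×10^5 / 96500 = 1.234 mol
2Cl⁻ → Cl₂ + 2e⁻, so n(Cl₂) = 1.234 / 2 = 0.6170 mol
V = nRT/P = 0.6170 × 0.0821 × 293 / 1.30 = 11.42 L
= 11400 cm³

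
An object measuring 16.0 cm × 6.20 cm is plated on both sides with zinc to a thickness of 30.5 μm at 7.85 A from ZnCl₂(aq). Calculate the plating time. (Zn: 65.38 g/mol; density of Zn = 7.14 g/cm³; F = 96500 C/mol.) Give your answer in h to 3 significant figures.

0.451 h

Plated area = 2 × 16.0 × 6.20 = 198.4 cm²
Volume = 198.4 × 30.5×10⁻⁴ cm = 0.6051 cm³
m(Zn) = 0.6051 × 7.14 = 4.320 g
n(Zn) = 4.320 / 65.38 = 0.06608 mol; n(e⁻) = 2 × 0.06608 = 0.1322 mol
Q = 0.1322 × 96500 = 12760 C
t = 12760 / 7.85 = 1625 s = 0.451 h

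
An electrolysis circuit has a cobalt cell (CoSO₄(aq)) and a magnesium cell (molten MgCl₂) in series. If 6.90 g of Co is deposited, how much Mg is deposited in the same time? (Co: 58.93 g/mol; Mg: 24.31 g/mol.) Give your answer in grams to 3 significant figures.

n(Co) = 6.90 / 58.93 = 0.1171 mol
Co²⁺ + 2e⁻ → Co, so n(e⁻) = 2 × 0.1171 = 0.2342 mol
The cells are in series, so the same charge (and hence the same n(e⁻) = 0.2342 mol) passes through both.
Mg²⁺ + 2e⁻ → Mg, so n(Mg) = 0.2342 / 2 = 0.1171 mol
m(Mg) = 0.1171 × 24.31 = 2.85 g

2.85 g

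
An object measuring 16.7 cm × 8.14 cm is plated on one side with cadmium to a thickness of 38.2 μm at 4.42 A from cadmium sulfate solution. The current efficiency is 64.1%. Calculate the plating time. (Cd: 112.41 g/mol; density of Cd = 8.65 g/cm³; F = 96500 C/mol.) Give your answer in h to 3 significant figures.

0.756 h

Plated area = 16.7 × 8.14 = 135.9 cm²
Volume = 135.9 × 38.2×10⁻⁴ cm = 0.5191 cm³
m(Cd) = 0.5191 × 8.65 = 4.490 g
n(Cd) = 4.490 / 112.41 = 0.03994 mol; n(e⁻) = 2 × 0.03994 = 0.07988 mol
Q = 0.07988 × 96500 / 0.641 = 12030 C
t = 12030 / 4.42 = 2722 s = 0.756 h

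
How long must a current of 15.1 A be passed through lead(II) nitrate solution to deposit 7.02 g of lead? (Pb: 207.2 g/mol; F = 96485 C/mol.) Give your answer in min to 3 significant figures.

7.22 min

n(Pb) = 7.02 / 207.2 = 0.03388 mol
Pb²⁺ + 2e⁻ → Pb, so n(e⁻) = 2 × 0.03388 = 0.06776 mol
Q = 0.06776 × 96485 = 6538 C
t = Q / I = 6538 / 15.1 = 433.0 s = 7.22 min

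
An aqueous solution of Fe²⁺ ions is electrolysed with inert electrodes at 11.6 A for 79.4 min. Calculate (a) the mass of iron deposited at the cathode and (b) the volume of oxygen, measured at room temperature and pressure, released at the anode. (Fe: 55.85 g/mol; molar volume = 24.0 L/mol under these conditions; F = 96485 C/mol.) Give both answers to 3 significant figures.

Q = 11.6 × 4764 = 55260 C; n(e⁻) = 55260 / 96485 = 0.5727 mol
Cathode: Fe²⁺ + 2e⁻ → Fe → n(Fe) = 0.5727/2 = 0.2864 mol → 16.0 g
Anode: 2H₂O → O₂ + 4H⁺ + 4e⁻ → n(O₂) = 0.5727/4 = 0.1432 mol → 3.44 L

16.0 g Fe; 3.44 L O₂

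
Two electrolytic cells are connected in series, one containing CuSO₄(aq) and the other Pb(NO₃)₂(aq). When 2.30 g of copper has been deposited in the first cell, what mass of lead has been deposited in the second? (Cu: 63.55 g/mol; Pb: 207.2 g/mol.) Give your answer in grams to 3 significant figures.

7.50 g

n(Cu) = 2.30 / 63.55 = 0.03619 mol
Cu²⁺ + 2e⁻ → Cu, so n(e⁻) = 2 × 0.03619 = 0.07238 mol
In series, the same 0.07238 mol of electrons flows through the second cell.
Pb²⁺ + 2e⁻ → Pb, so n(Pb) = 0.07238 / 2 = 0.03619 mol
m(Pb) = 0.03619 × 207.2 = 7.50 g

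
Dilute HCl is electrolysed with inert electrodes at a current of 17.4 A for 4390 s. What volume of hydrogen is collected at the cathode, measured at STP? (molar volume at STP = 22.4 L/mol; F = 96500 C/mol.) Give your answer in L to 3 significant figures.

Charge passed = 17.4 × 4390 = 76390 C
n(e⁻) = Q/F = 76390/96500 = 0.7916 mol
2H⁺ + 2e⁻ → H₂, so n(H₂) = 0.7916 / 2 = 0.3958 mol
V = 0.3958 × 22.4 = 8.866 L

8.87 L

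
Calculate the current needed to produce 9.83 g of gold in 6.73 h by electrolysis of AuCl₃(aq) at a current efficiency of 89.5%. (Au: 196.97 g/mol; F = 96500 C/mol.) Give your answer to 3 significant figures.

n(Au) = 9.83 / 196.97 = 0.04991 mol
Au³⁺ + 3e⁻ → Au, so n(e⁻) = 3 × 0.04991 = 0.1497 mol
Q = 0.1497 × 96500 / 0.895 = 16140 C
I = Q / t = 16140 / 24228 s = 0.666 A

0.666 A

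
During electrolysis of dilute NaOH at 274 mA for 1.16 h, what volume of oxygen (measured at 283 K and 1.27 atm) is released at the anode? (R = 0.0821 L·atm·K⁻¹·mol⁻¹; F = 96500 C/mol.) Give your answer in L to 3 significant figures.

Charge passed = 0.274 × 4176 = 1144 C
n(e⁻) = Q/F = 1144/96500 = 0.01185 mol
2H₂O → O₂ + 4H⁺ + 4e⁻, so n(O₂) = 0.01185 / 4 = 0.002963 mol
V = nRT/P = 0.002963 × 0.0821 × 283 / 1.27 = 0.05421 L

0.0542 L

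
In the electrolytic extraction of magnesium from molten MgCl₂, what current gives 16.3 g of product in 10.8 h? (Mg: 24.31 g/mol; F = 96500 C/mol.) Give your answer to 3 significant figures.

3.33 A

n(Mg) = 16.3 / 24.31 = 0.6705 mol
Mg²⁺ + 2e⁻ → Mg, so n(e⁻) = 2 × 0.6705 = 1.341 mol
Q = 1.341 × 96500 = 1.294×10^5 C
I = Q / t = 1.294×10^5 / 38880 s = 3.33 A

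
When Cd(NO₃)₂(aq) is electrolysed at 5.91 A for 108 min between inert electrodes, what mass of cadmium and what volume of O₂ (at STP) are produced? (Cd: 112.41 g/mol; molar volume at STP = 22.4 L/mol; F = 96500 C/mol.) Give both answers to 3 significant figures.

Q = 5.91 × 6480 = 38300 C; n(e⁻) = 38300 / 96500 = 0.3969 mol
Cathode: Cd²⁺ + 2e⁻ → Cd → n(Cd) = 0.3969/2 = 0.1985 mol → 22.3 g
Anode: 2H₂O → O₂ + 4H⁺ + 4e⁻ → n(O₂) = 0.3969/4 = 0.09923 mol → 2.22 L

22.3 g Cd; 2.22 L O₂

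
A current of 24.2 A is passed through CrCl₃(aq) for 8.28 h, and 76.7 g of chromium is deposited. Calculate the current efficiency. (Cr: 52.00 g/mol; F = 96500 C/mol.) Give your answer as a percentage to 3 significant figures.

59.2%

Q = 24.2 × 29808 = 7.214×10^5 C
n(e⁻) = 7.214×10^5 / 96500 = 7.476 mol
Cr³⁺ + 3e⁻ → Cr, so theoretical n(Cr) = 2.492 mol → 129.6 g
Efficiency = 76.7 / 129.6 = 0.5918 = 59.2%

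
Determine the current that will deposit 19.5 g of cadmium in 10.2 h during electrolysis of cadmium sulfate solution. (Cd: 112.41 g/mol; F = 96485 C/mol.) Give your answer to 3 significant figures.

0.912 A

n(Cd) = 19.5 / 112.41 = 0.1735 mol
Cd²⁺ + 2e⁻ → Cd, so n(e⁻) = 2 × 0.1735 = 0.3470 mol
Q = 0.3470 × 96485 = 33480 C
I = Q / t = 33480 / 36720 s = 0.912 A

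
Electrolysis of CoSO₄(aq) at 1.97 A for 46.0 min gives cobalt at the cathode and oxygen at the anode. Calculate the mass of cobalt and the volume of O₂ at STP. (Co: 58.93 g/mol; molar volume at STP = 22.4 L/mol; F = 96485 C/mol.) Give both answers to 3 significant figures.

1.66 g Co; 0.316 L O₂

Q = 1.97 × 2760 = 5437 C; n(e⁻) = 5437 / 96485 = 0.05635 mol
Cathode: Co²⁺ + 2e⁻ → Co → n(Co) = 0.05635/2 = 0.02818 mol → 1.66 g
Anode: 2H₂O → O₂ + 4H⁺ + 4e⁻ → n(O₂) = 0.05635/4 = 0.01409 mol → 0.316 L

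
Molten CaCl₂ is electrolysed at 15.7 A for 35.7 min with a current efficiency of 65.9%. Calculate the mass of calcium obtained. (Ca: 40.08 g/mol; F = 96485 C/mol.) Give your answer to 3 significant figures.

Q = 15.7 × 2142 = 33630 C
n(e⁻) = 33630 / 96485 = 0.3486 mol
Ca²⁺ + 2e⁻ → Ca, so theoretical m(Ca) = 0.1743 × 40.08 = 6.986 g
Actual mass = 65.9% × 6.986 = 4.60 g

4.60 g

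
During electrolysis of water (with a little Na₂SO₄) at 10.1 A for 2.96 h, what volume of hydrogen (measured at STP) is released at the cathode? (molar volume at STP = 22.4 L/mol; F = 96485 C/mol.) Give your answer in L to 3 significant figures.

12.5 L

Q = It = 10.1 × 10656 = 1.076×10^5 C
Moles of electrons = 1.076×10^5 / 96485 = 1.115 mol
2H⁺ + 2e⁻ → H₂, so n(H₂) = 1.115 / 2 = 0.5575 mol
V = 0.5575 × 22.4 = 12.49 L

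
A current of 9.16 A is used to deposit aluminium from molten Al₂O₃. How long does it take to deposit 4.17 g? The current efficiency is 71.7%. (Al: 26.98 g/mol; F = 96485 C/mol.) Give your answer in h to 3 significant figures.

1.89 h

n(Al) = 4.17 / 26.98 = 0.1546 mol
Al³⁺ + 3e⁻ → Al, so n(e⁻) = 3 × 0.1546 = 0.4638 mol
Q = 0.4638 × 96485 / 0.717 = 62410 C
t = Q / I = 62410 / 9.16 = 6813 s = 1.89 h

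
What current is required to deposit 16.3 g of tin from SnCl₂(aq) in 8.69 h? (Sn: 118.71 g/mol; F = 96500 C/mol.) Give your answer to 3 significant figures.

n(Sn) = 16.3 / 118.71 = 0.1373 mol
Sn²⁺ + 2e⁻ → Sn, so n(e⁻) = 2 × 0.1373 = 0.2746 mol
Q = 0.2746 × 96500 = 26500 C
I = Q / t = 26500 / 31284 s = 0.847 A

0.847 A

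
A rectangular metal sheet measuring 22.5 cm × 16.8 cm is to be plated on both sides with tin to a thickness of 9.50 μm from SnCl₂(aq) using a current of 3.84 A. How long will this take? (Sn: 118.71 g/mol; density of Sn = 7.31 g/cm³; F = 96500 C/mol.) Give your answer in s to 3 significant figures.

2220 s

Plated area = 2 × 22.5 × 16.8 = 756.0 cm²
Volume = 756.0 × 9.50×10⁻⁴ cm = 0.7182 cm³
m(Sn) = 0.7182 × 7.31 = 5.250 g
n(Sn) = 5.250 / 118.71 = 0.04423 mol; n(e⁻) = 2 × 0.04423 = 0.08846 mol
Q = 0.08846 × 96500 = 8536 C
t = 8536 / 3.84 = 2223 s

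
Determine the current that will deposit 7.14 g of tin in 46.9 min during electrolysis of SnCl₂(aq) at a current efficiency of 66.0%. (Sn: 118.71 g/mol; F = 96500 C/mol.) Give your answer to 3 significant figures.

n(Sn) = 7.14 / 118.71 = 0.06015 mol
Sn²⁺ + 2e⁻ → Sn, so n(e⁻) = 2 × 0.06015 = 0.1203 mol
Q = 0.1203 × 96500 / 0.660 = 17590 C
I = Q / t = 17590 / 2814 s = 6.25 A

6.25 A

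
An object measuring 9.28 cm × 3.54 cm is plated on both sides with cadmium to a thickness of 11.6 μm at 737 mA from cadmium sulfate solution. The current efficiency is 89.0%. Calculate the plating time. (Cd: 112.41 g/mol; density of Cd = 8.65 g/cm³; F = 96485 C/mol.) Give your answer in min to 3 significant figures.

Plated area = 2 × 9.28 × 3.54 = 65.70 cm²
Volume = 65.70 × 11.6×10⁻⁴ cm = 0.07621 cm³
m(Cd) = 0.07621 × 8.65 = 0.6592 g
n(Cd) = 0.6592 / 112.41 = 0.005864 mol; n(e⁻) = 2 × 0.005864 = 0.01173 mol
Q = 0.01173 × 96485 / 0.890 = 1272 C
t = 1272 / 0.737 = 1726 s = 28.8 min

28.8 min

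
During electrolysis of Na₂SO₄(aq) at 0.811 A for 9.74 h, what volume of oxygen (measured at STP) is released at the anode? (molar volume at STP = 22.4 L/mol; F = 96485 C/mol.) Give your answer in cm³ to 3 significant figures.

Q = 0.811 A × 35064 s = 28440 C
n(e⁻) = 28440 / 96485 = 0.2948 mol
2H₂O → O₂ + 4H⁺ + 4e⁻, so n(O₂) = 0.2948 / 4 = 0.07370 mol
V = 0.07370 × 22.4 = 1.651 L
= 1650 cm³

1650 cm³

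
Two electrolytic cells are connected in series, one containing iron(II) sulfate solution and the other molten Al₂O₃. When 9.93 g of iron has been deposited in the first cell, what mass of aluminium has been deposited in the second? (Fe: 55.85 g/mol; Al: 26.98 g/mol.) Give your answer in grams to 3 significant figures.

n(Fe) = 9.93 / 55.85 = 0.1778 mol
Fe²⁺ + 2e⁻ → Fe, so n(e⁻) = 2 × 0.1778 = 0.3556 mol
Since the cells are in series, n(e⁻) in the Al cell is also 0.3556 mol.
Al³⁺ + 3e⁻ → Al, so n(Al) = 0.3556 / 3 = 0.1185 mol
m(Al) = 0.1185 × 26.98 = 3.20 g

3.20 g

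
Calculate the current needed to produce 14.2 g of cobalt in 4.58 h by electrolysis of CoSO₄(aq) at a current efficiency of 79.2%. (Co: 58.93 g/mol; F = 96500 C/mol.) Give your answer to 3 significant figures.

3.56 A

n(Co) = 14.2 / 58.93 = 0.2410 mol
Co²⁺ + 2e⁻ → Co, so n(e⁻) = 2 × 0.2410 = 0.4820 mol
Q = 0.4820 × 96500 / 0.792 = 58730 C
I = Q / t = 58730 / 16488 s = 3.56 A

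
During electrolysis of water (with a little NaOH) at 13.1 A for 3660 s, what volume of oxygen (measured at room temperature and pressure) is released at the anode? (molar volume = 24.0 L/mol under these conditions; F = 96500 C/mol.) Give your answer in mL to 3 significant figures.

Q = It = 13.1 × 3660 = 47950 C
n(e⁻) = 47950 / 96500 = 0.4969 mol
2H₂O → O₂ + 4H⁺ + 4e⁻, so n(O₂) = 0.4969 / 4 = 0.1242 mol
V = 0.1242 × 24.0 = 2.981 L
= 2980 mL

2980 mL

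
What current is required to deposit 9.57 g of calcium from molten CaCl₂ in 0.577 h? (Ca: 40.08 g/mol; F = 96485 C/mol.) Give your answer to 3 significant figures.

22.2 A

n(Ca) = 9.57 / 40.08 = 0.2388 mol
Ca²⁺ + 2e⁻ → Ca, so n(e⁻) = 2 × 0.2388 = 0.4776 mol
Q = 0.4776 × 96485 = 46080 C
I = Q / t = 46080 / 2077.2 s = 22.2 A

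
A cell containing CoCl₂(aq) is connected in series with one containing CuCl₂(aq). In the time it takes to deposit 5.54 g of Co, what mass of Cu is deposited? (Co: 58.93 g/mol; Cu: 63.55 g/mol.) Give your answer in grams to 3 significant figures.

5.97 g

n(Co) = 5.54 / 58.93 = 0.09401 mol
Co²⁺ + 2e⁻ → Co, so n(e⁻) = 2 × 0.09401 = 0.1880 mol
Same current for the same time ⇒ same n(e⁻) = 0.1880 mol in both cells.
Cu²⁺ + 2e⁻ → Cu, so n(Cu) = 0.1880 / 2 = 0.09400 mol
m(Cu) = 0.09400 × 63.55 = 5.97 g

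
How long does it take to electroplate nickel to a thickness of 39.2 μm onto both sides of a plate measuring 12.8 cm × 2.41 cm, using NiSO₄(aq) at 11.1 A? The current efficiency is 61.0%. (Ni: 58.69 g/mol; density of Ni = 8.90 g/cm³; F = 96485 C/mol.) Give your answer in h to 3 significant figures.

0.290 h

Plated area = 2 × 12.8 × 2.41 = 61.70 cm²
Volume = 61.70 × 39.2×10⁻⁴ cm = 0.2419 cm³
m(Ni) = 0.2419 × 8.90 = 2.153 g
n(Ni) = 2.153 / 58.69 = 0.03668 mol; n(e⁻) = 2 × 0.03668 = 0.07336 mol
Q = 0.07336 × 96485 / 0.610 = 11600 C
t = 11600 / 11.1 = 1045 s = 0.290 h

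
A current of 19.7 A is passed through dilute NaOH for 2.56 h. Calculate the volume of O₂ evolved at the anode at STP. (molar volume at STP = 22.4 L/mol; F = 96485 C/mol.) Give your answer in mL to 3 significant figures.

10500 mL

Q = 19.7 A × 9216 s = 1.816×10^5 C
n(e⁻) = 1.816×10^5 / 96485 = 1.882 mol
2H₂O → O₂ + 4H⁺ + 4e⁻, so n(O₂) = 1.882 / 4 = 0.4705 mol
V = 0.4705 × 22.4 = 10.54 L
= 10500 mL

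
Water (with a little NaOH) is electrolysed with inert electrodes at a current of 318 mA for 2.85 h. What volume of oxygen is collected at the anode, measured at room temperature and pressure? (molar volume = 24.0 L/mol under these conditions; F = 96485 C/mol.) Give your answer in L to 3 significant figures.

Q = 0.318 A × 10260 s = 3263 C
n(e⁻) = Q/F = 3263/96485 = 0.03382 mol
2H₂O → O₂ + 4H⁺ + 4e⁻, so n(O₂) = 0.03382 / 4 = 0.008455 mol
V = 0.008455 × 24.0 = 0.2029 L

0.203 L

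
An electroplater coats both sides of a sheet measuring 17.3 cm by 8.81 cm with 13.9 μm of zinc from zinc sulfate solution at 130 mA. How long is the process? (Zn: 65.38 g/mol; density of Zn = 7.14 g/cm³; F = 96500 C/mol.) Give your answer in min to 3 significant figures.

1140 min

Plated area = 2 × 17.3 × 8.81 = 304.8 cm²
Volume = 304.8 × 13.9×10⁻⁴ cm = 0.4237 cm³
m(Zn) = 0.4237 × 7.14 = 3.025 g
n(Zn) = 3.025 / 65.38 = 0.04627 mol; n(e⁻) = 2 × 0.04627 = 0.09254 mol
Q = 0.09254 × 96500 = 8930 C
t = 8930 / 0.130 = 68690 s = 1140 min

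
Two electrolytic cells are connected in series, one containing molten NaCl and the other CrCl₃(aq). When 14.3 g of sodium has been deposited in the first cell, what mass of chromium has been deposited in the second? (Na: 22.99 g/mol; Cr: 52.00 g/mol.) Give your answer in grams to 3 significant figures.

10.8 g

n(Na) = 14.3 / 22.99 = 0.6220 mol
Na⁺ + e⁻ → Na, so n(e⁻) = 0.6220 mol
In series, the same 0.6220 mol of electrons flows through the second cell.
Cr³⁺ + 3e⁻ → Cr, so n(Cr) = 0.6220 / 3 = 0.2073 mol
m(Cr) = 0.2073 × 52.00 = 10.8 g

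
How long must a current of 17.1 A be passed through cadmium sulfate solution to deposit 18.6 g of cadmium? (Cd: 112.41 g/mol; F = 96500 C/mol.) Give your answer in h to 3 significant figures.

0.519 h

n(Cd) = 18.6 / 112.41 = 0.1655 mol
Cd²⁺ + 2e⁻ → Cd, so n(e⁻) = 2 × 0.1655 = 0.3310 mol
Q = 0.3310 × 96500 = 31940 C
t = Q / I = 31940 / 17.1 = 1868 s = 0.519 h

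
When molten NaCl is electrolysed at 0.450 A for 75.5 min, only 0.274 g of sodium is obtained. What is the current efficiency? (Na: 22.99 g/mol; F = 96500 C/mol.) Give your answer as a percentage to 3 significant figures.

Q = 0.450 × 4530 = 2039 C
n(e⁻) = 2039 / 96500 = 0.02113 mol
Na⁺ + e⁻ → Na, so theoretical n(Na) = 0.02113 mol → 0.4858 g
Efficiency = 0.274 / 0.4858 = 0.5640 = 56.4%

56.4%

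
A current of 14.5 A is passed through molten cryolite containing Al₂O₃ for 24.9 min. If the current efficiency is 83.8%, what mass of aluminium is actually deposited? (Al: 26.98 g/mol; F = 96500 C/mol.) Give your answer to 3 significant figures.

Q = 14.5 × 1494 = 21660 C
n(e⁻) = 21660 / 96500 = 0.2245 mol
Al³⁺ + 3e⁻ → Al, so theoretical m(Al) = 0.07483 × 26.98 = 2.019 g
Actual mass = 83.8% × 2.019 = 1.69 g

1.69 g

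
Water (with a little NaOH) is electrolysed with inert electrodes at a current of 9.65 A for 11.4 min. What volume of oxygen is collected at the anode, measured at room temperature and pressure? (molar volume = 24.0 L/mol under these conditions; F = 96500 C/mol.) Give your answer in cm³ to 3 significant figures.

Q = It = 9.65 × 684 = 6601 C
Moles of electrons = 6601 / 96500 = 0.06840 mol
2H₂O → O₂ + 4H⁺ + 4e⁻, so n(O₂) = 0.06840 / 4 = 0.01710 mol
V = 0.01710 × 24.0 = 0.4104 L
= 410 cm³

410 cm³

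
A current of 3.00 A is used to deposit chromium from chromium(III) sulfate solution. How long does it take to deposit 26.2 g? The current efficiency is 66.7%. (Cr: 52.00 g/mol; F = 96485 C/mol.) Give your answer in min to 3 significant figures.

n(Cr) = 26.2 / 52.00 = 0.5038 mol
Cr³⁺ + 3e⁻ → Cr, so n(e⁻) = 3 × 0.5038 = 1.511 mol
Q = 1.511 × 96485 / 0.667 = 2.186×10^5 C
t = Q / I = 2.186×10^5 / 3.00 = 72870 s = 1210 min

1210 min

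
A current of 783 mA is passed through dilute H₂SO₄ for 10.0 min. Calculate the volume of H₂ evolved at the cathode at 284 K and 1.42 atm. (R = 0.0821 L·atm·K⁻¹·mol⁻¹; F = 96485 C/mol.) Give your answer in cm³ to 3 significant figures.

Charge passed = 0.783 × 600 = 469.8 C
Moles of electrons = 469.8 / 96485 = 0.004869 mol
2H⁺ + 2e⁻ → H₂, so n(H₂) = 0.004869 / 2 = 0.002435 mol
V = nRT/P = 0.002435 × 0.0821 × 284 / 1.42 = 0.03998 L
= 40.0 cm³

40.0 cm³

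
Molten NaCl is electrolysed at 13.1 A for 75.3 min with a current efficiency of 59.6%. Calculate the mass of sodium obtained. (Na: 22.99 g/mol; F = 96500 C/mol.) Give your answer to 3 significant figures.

8.40 g

Q = 13.1 × 4518 = 59190 C
n(e⁻) = 59190 / 96500 = 0.6134 mol
Na⁺ + e⁻ → Na, so theoretical m(Na) = 0.6134 × 22.99 = 14.10 g
Actual mass = 59.6% × 14.10 = 8.40 g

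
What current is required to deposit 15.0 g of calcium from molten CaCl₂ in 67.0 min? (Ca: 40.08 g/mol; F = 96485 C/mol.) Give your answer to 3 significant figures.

18.0 A

n(Ca) = 15.0 / 40.08 = 0.3743 mol
Ca²⁺ + 2e⁻ → Ca, so n(e⁻) = 2 × 0.3743 = 0.7486 mol
Q = 0.7486 × 96485 = 72230 C
I = Q / t = 72230 / 4020 s = 18.0 A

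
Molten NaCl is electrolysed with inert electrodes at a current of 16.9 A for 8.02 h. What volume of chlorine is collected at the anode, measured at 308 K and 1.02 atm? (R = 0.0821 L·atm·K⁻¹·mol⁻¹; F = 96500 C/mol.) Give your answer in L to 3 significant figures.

62.7 L

Charge passed = 16.9 × 28872 = 4.879×10^5 C
n(e⁻) = 4.879×10^5 / 96500 = 5.056 mol
2Cl⁻ → Cl₂ + 2e⁻, so n(Cl₂) = 5.056 / 2 = 2.528 mol
V = nRT/P = 2.528 × 0.0821 × 308 / 1.02 = 62.67 L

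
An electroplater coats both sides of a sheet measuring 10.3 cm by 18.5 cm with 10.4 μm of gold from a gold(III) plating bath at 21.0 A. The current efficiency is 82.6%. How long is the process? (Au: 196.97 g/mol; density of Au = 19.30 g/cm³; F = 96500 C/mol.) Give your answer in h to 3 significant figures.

0.180 h

Plated area = 2 × 10.3 × 18.5 = 381.1 cm²
Volume = 381.1 × 10.4×10⁻⁴ cm = 0.3963 cm³
m(Au) = 0.3963 × 19.30 = 7.649 g
n(Au) = 7.649 / 196.97 = 0.03883 mol; n(e⁻) = 3 × 0.03883 = 0.1165 mol
Q = 0.1165 × 96500 / 0.826 = 13610 C
t = 13610 / 21.0 = 648.1 s = 0.180 h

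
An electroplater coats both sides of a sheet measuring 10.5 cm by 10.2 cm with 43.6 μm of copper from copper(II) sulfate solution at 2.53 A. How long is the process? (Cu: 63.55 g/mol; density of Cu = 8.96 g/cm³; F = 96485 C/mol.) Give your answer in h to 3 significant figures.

Plated area = 2 × 10.5 × 10.2 = 214.2 cm²
Volume = 214.2 × 43.6×10⁻⁴ cm = 0.9339 cm³
m(Cu) = 0.9339 × 8.96 = 8.368 g
n(Cu) = 8.368 / 63.55 = 0.1317 mol; n(e⁻) = 2 × 0.1317 = 0.2634 mol
Q = 0.2634 × 96485 = 25410 C
t = 25410 / 2.53 = 10040 s = 2.79 h

2.79 h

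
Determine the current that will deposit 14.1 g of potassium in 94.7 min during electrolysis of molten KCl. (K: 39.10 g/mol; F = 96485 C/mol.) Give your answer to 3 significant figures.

6.12 A

n(K) = 14.1 / 39.10 = 0.3606 mol
K⁺ + e⁻ → K, so n(e⁻) = 0.3606 mol
Q = 0.3606 × 96485 = 34790 C
I = Q / t = 34790 / 5682 s = 6.12 A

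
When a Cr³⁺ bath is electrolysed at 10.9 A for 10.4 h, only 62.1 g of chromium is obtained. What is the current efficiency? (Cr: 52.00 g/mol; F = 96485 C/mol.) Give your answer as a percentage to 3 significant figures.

Q = 10.9 × 37440 = 4.081×10^5 C
n(e⁻) = 4.081×10^5 / 96485 = 4.230 mol
Cr³⁺ + 3e⁻ → Cr, so theoretical n(Cr) = 1.410 mol → 73.32 g
Efficiency = 62.1 / 73.32 = 0.8470 = 84.7%

84.7%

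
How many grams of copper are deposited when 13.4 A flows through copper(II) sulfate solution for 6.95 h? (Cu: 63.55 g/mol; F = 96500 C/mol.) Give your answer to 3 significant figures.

110 g

Q = It = 13.4 × 25020 = 3.353×10^5 C
n(e⁻) = Q/F = 3.353×10^5/96500 = 3.475 mol
Cu²⁺ + 2e⁻ → Cu, so n(Cu) = 3.475 / 2 = 1.738 mol
m = 1.738 × 63.55 = 110 g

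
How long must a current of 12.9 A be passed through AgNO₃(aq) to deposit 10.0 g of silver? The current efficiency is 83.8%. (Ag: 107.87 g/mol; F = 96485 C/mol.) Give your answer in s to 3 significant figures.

n(Ag) = 10.0 / 107.87 = 0.09270 mol
Ag⁺ + e⁻ → Ag, so n(e⁻) = 0.09270 mol
Q = 0.09270 × 96485 / 0.838 = 10670 C
t = Q / I = 10670 / 12.9 = 827.1 s

827 s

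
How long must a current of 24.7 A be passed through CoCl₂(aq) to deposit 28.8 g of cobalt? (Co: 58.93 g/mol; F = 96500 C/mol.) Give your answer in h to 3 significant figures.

1.06 h

n(Co) = 28.8 / 58.93 = 0.4887 mol
Co²⁺ + 2e⁻ → Co, so n(e⁻) = 2 × 0.4887 = 0.9774 mol
Q = 0.9774 × 96500 = 94320 C
t = Q / I = 94320 / 24.7 = 3819 s = 1.06 h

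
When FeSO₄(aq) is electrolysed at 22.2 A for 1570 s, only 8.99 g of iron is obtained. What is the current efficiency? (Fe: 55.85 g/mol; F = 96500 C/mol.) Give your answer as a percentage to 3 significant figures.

89.1%

Q = 22.2 × 1570 = 34850 C
n(e⁻) = 34850 / 96500 = 0.3611 mol
Fe²⁺ + 2e⁻ → Fe, so theoretical n(Fe) = 0.1806 mol → 10.09 g
Efficiency = 8.99 / 10.09 = 0.8910 = 89.1%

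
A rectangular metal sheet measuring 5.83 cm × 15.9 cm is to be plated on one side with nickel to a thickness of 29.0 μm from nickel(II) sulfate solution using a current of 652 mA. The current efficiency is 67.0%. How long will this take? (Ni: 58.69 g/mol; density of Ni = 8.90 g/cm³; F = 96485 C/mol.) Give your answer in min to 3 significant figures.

Plated area = 5.83 × 15.9 = 92.70 cm²
Volume = 92.70 × 29.0×10⁻⁴ cm = 0.2688 cm³
m(Ni) = 0.2688 × 8.90 = 2.392 g
n(Ni) = 2.392 / 58.69 = 0.04076 mol; n(e⁻) = 2 × 0.04076 = 0.08152 mol
Q = 0.08152 × 96485 / 0.670 = 11740 C
t = 11740 / 0.652 = 18010 s = 300 min

300 min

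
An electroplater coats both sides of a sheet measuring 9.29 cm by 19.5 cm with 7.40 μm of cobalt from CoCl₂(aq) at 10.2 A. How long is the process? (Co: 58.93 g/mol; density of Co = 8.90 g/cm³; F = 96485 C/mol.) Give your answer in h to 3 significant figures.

0.213 h

Plated area = 2 × 9.29 × 19.5 = 362.3 cm²
Volume = 362.3 × 7.40×10⁻⁴ cm = 0.2681 cm³
m(Co) = 0.2681 × 8.90 = 2.386 g
n(Co) = 2.386 / 58.93 = 0.04049 mol; n(e⁻) = 2 × 0.04049 = 0.08098 mol
Q = 0.08098 × 96485 = 7813 C
t = 7813 / 10.2 = 766.0 s = 0.213 h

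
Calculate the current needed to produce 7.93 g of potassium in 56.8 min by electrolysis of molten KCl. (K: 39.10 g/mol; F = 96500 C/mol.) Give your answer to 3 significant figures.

5.74 A

n(K) = 7.93 / 39.10 = 0.2028 mol
K⁺ + e⁻ → K, so n(e⁻) = 0.2028 mol
Q = 0.2028 × 96500 = 19570 C
I = Q / t = 19570 / 3408 s = 5.74 A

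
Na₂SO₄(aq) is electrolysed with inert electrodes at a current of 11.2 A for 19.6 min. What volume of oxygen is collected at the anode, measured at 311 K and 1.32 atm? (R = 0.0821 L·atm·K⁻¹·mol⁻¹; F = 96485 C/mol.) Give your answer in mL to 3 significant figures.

Q = 11.2 A × 1176 s = 13170 C
n(e⁻) = 13170 / 96485 = 0.1365 mol
2H₂O → O₂ + 4H⁺ + 4e⁻, so n(O₂) = 0.1365 / 4 = 0.03413 mol
V = nRT/P = 0.03413 × 0.0821 × 311 / 1.32 = 0.6602 L
= 660 mL

660 mL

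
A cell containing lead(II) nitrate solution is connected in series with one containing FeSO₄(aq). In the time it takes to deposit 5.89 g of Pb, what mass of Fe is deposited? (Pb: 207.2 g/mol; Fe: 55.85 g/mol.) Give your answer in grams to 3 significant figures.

n(Pb) = 5.89 / 207.2 = 0.02843 mol
Pb²⁺ + 2e⁻ → Pb, so n(e⁻) = 2 × 0.02843 = 0.05686 mol
In series, the same 0.05686 mol of electrons flows through the second cell.
Fe²⁺ + 2e⁻ → Fe, so n(Fe) = 0.05686 / 2 = 0.02843 mol
m(Fe) = 0.02843 × 55.85 = 1.59 g

1.59 g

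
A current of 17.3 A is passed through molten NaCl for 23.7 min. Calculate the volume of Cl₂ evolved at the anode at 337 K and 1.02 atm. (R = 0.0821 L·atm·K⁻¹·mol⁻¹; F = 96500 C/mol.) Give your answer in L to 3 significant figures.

Q = It = 17.3 × 1422 = 24600 C
n(e⁻) = Q/F = 24600/96500 = 0.2549 mol
2Cl⁻ → Cl₂ + 2e⁻, so n(Cl₂) = 0.2549 / 2 = 0.1275 mol
V = nRT/P = 0.1275 × 0.0821 × 337 / 1.02 = 3.458 L

3.46 L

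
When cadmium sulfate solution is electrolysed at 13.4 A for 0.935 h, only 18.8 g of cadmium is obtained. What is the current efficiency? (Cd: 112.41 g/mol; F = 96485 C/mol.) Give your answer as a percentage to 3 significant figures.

Q = 13.4 × 3366 = 45100 C
n(e⁻) = 45100 / 96485 = 0.4674 mol
Cd²⁺ + 2e⁻ → Cd, so theoretical n(Cd) = 0.2337 mol → 26.27 g
Efficiency = 18.8 / 26.27 = 0.7156 = 71.6%

71.6%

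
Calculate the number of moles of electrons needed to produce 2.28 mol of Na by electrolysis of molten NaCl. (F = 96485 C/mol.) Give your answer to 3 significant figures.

2.28 mol

Na⁺ + e⁻ → Na, so n(e⁻) = 1 × 2.28 = 2.280 mol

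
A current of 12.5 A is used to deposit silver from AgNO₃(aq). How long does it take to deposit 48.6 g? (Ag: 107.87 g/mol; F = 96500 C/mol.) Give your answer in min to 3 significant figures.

58.0 min

n(Ag) = 48.6 / 107.87 = 0.4505 mol
Ag⁺ + e⁻ → Ag, so n(e⁻) = 0.4505 mol
Q = 0.4505 × 96500 = 43470 C
t = Q / I = 43470 / 12.5 = 3478 s = 58.0 min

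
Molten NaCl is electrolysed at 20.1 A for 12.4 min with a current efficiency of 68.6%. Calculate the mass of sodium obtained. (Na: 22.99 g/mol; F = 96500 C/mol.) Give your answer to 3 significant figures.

Q = 20.1 × 744 = 14950 C
n(e⁻) = 14950 / 96500 = 0.1549 mol
Na⁺ + e⁻ → Na, so theoretical m(Na) = 0.1549 × 22.99 = 3.561 g
Actual mass = 68.6% × 3.561 = 2.44 g

2.44 g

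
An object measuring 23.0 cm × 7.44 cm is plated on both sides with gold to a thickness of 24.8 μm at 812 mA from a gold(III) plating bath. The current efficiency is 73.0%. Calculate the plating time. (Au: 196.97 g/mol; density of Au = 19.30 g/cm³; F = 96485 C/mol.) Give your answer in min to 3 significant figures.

677 min

Plated area = 2 × 23.0 × 7.44 = 342.2 cm²
Volume = 342.2 × 24.8×10⁻⁴ cm = 0.8487 cm³
m(Au) = 0.8487 × 19.30 = 16.38 g
n(Au) = 16.38 / 196.97 = 0.08316 mol; n(e⁻) = 3 × 0.08316 = 0.2495 mol
Q = 0.2495 × 96485 / 0.730 = 32980 C
t = 32980 / 0.812 = 40620 s = 677 min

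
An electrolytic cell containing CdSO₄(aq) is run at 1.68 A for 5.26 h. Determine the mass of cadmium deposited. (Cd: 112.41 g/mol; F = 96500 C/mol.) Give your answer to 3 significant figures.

18.5 g

Q = 1.68 A × 18936 s = 31810 C
n(e⁻) = 31810 / 96500 = 0.3296 mol
Cd²⁺ + 2e⁻ → Cd, so n(Cd) = 0.3296 / 2 = 0.1648 mol
m = 0.1648 × 112.41 = 18.5 g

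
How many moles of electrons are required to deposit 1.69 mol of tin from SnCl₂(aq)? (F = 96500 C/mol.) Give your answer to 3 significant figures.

Sn²⁺ + 2e⁻ → Sn, so n(e⁻) = 2 × 1.69 = 3.380 mol

3.38 mol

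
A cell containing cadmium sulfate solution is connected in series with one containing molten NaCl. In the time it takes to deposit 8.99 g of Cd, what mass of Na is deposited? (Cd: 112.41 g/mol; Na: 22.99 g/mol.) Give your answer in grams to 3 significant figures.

n(Cd) = 8.99 / 112.41 = 0.07998 mol
Cd²⁺ + 2e⁻ → Cd, so n(e⁻) = 2 × 0.07998 = 0.1600 mol
In series, the same 0.1600 mol of electrons flows through the second cell.
Na⁺ + e⁻ → Na, so n(Na) = 0.1600 mol
m(Na) = 0.1600 × 22.99 = 3.68 g

3.68 g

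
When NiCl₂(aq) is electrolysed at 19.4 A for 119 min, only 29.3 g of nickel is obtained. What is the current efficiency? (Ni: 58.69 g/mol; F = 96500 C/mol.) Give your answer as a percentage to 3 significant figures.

Q = 19.4 × 7140 = 1.385×10^5 C
n(e⁻) = 1.385×10^5 / 96500 = 1.435 mol
Ni²⁺ + 2e⁻ → Ni, so theoretical n(Ni) = 0.7175 mol → 42.11 g
Efficiency = 29.3 / 42.11 = 0.6958 = 69.6%

69.6%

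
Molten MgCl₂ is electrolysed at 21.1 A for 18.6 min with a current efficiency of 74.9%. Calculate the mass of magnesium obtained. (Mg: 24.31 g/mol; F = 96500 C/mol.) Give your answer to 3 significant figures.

Q = 21.1 × 1116 = 23550 C
n(e⁻) = 23550 / 96500 = 0.2440 mol
Mg²⁺ + 2e⁻ → Mg, so theoretical m(Mg) = 0.1220 × 24.31 = 2.966 g
Actual mass = 74.9% × 2.966 = 2.22 g

2.22 g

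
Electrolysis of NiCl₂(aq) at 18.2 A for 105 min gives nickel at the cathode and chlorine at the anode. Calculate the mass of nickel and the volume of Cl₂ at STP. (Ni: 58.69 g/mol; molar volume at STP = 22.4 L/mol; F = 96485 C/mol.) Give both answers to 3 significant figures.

Q = 18.2 × 6300 = 1.147×10^5 C; n(e⁻) = 1.147×10^5 / 96485 = 1.189 mol
Cathode: Ni²⁺ + 2e⁻ → Ni → n(Ni) = 1.189/2 = 0.5945 mol → 34.9 g
Anode: 2Cl⁻ → Cl₂ + 2e⁻ → n(Cl₂) = 1.189/2 = 0.5945 mol → 13.3 L

34.9 g Ni; 13.3 L Cl₂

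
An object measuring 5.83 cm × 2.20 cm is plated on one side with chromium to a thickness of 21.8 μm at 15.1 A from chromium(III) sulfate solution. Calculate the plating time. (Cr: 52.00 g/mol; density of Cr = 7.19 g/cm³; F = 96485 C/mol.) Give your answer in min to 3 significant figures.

1.24 min

Plated area = 5.83 × 2.20 = 12.83 cm²
Volume = 12.83 × 21.8×10⁻⁴ cm = 0.02797 cm³
m(Cr) = 0.02797 × 7.19 = 0.2011 g
n(Cr) = 0.2011 / 52.00 = 0.003867 mol; n(e⁻) = 3 × 0.003867 = 0.01160 mol
Q = 0.01160 × 96485 = 1119 C
t = 1119 / 15.1 = 74.11 s = 1.24 min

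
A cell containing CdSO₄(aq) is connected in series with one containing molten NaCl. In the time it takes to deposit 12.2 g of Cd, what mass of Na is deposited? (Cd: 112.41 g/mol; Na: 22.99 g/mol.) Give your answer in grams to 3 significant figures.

4.99 g

n(Cd) = 12.2 / 112.41 = 0.1085 mol
Cd²⁺ + 2e⁻ → Cd, so n(e⁻) = 2 × 0.1085 = 0.2170 mol
In series, the same 0.2170 mol of electrons flows through the second cell.
Na⁺ + e⁻ → Na, so n(Na) = 0.2170 mol
m(Na) = 0.2170 × 22.99 = 4.99 g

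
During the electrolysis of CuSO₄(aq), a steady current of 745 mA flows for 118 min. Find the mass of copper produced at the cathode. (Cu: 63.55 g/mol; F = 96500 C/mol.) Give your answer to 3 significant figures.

Q = 0.745 A × 7080 s = 5275 C
Moles of electrons = 5275 / 96500 = 0.05466 mol
Cu²⁺ + 2e⁻ → Cu, so n(Cu) = 0.05466 / 2 = 0.02733 mol
m = 0.02733 × 63.55 = 1.74 g

1.74 g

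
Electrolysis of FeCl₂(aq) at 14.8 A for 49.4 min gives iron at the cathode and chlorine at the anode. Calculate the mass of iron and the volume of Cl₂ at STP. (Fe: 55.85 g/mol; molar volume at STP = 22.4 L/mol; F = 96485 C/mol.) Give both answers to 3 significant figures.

12.7 g Fe; 5.09 L Cl₂

Q = 14.8 × 2964 = 43870 C; n(e⁻) = 43870 / 96485 = 0.4547 mol
Cathode: Fe²⁺ + 2e⁻ → Fe → n(Fe) = 0.4547/2 = 0.2274 mol → 12.7 g
Anode: 2Cl⁻ → Cl₂ + 2e⁻ → n(Cl₂) = 0.4547/2 = 0.2274 mol → 5.09 L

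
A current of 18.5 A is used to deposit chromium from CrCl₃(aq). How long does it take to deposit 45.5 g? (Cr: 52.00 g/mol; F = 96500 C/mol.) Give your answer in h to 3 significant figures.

n(Cr) = 45.5 / 52.00 = 0.8750 mol
Cr³⁺ + 3e⁻ → Cr, so n(e⁻) = 3 × 0.8750 = 2.625 mol
Q = 2.625 × 96500 = 2.533×10^5 C
t = Q / I = 2.533×10^5 / 18.5 = 13690 s = 3.80 h

3.80 h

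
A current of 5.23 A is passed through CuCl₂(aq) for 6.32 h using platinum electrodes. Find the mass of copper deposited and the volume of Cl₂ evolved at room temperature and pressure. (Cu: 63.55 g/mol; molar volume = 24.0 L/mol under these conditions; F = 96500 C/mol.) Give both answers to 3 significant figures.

39.2 g Cu; 14.8 L Cl₂

Q = 5.23 × 22752 = 1.190×10^5 C; n(e⁻) = 1.190×10^5 / 96500 = 1.233 mol
Cathode: Cu²⁺ + 2e⁻ → Cu → n(Cu) = 1.233/2 = 0.6165 mol → 39.2 g
Anode: 2Cl⁻ → Cl₂ + 2e⁻ → n(Cl₂) = 1.233/2 = 0.6165 mol → 14.8 L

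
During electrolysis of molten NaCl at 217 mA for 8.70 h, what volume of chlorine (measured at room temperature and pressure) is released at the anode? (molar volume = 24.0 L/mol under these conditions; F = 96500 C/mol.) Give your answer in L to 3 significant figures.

0.845 L

Charge passed = 0.217 × 31320 = 6796 C
n(e⁻) = 6796 / 96500 = 0.07042 mol
2Cl⁻ → Cl₂ + 2e⁻, so n(Cl₂) = 0.07042 / 2 = 0.03521 mol
V = 0.03521 × 24.0 = 0.8450 L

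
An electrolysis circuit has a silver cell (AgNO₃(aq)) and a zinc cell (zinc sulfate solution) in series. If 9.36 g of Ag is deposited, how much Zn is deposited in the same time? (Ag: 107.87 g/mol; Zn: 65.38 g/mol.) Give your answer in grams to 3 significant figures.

2.84 g

n(Ag) = 9.36 / 107.87 = 0.08677 mol
Ag⁺ + e⁻ → Ag, so n(e⁻) = 0.08677 mol
The cells are in series, so the same charge (and hence the same n(e⁻) = 0.08677 mol) passes through both.
Zn²⁺ + 2e⁻ → Zn, so n(Zn) = 0.08677 / 2 = 0.04339 mol
m(Zn) = 0.04339 × 65.38 = 2.84 g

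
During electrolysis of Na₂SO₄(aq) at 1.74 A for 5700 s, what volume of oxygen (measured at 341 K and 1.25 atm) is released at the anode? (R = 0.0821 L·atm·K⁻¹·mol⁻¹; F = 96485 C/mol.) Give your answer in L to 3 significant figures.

Charge passed = 1.74 × 5700 = 9918 C
Moles of electrons = 9918 / 96485 = 0.1028 mol
2H₂O → O₂ + 4H⁺ + 4e⁻, so n(O₂) = 0.1028 / 4 = 0.02570 mol
V = nRT/P = 0.02570 × 0.0821 × 341 / 1.25 = 0.5756 L

0.576 L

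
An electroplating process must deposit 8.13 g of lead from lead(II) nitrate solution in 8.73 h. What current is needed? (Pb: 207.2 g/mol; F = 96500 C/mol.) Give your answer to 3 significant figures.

0.241 A

n(Pb) = 8.13 / 207.2 = 0.03924 mol
Pb²⁺ + 2e⁻ → Pb, so n(e⁻) = 2 × 0.03924 = 0.07848 mol
Q = 0.07848 × 96500 = 7573 C
I = Q / t = 7573 / 31428 s = 0.241 A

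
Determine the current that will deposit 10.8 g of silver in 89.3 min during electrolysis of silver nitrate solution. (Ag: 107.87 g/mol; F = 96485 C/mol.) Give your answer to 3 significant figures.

n(Ag) = 10.8 / 107.87 = 0.1001 mol
Ag⁺ + e⁻ → Ag, so n(e⁻) = 0.1001 mol
Q = 0.1001 × 96485 = 9658 C
I = Q / t = 9658 / 5358 s = 1.80 A

1.80 A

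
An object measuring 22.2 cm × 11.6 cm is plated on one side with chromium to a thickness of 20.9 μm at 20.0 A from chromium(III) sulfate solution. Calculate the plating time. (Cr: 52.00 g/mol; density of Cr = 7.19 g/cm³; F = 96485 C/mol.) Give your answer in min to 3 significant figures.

Plated area = 22.2 × 11.6 = 257.5 cm²
Volume = 257.5 × 20.9×10⁻⁴ cm = 0.5382 cm³
m(Cr) = 0.5382 × 7.19 = 3.870 g
n(Cr) = 3.870 / 52.00 = 0.07442 mol; n(e⁻) = 3 × 0.07442 = 0.2233 mol
Q = 0.2233 × 96485 = 21550 C
t = 21550 / 20.0 = 1078 s = 18.0 min

18.0 min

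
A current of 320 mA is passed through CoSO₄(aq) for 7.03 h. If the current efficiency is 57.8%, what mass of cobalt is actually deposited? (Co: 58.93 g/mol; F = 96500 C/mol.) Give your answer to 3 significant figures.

1.43 g

Q = 0.320 × 25308 = 8099 C
n(e⁻) = 8099 / 96500 = 0.08393 mol
Co²⁺ + 2e⁻ → Co, so theoretical m(Co) = 0.04197 × 58.93 = 2.473 g
Actual mass = 57.8% × 2.473 = 1.43 g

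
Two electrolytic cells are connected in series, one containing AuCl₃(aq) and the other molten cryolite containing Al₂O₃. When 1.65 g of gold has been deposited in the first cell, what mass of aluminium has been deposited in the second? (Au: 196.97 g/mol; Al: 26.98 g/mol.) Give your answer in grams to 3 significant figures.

0.226 g

n(Au) = 1.65 / 196.97 = 0.008377 mol
Au³⁺ + 3e⁻ → Au, so n(e⁻) = 3 × 0.008377 = 0.02513 mol
In series, the same 0.02513 mol of electrons flows through the second cell.
Al³⁺ + 3e⁻ → Al, so n(Al) = 0.02513 / 3 = 0.008377 mol
m(Al) = 0.008377 × 26.98 = 0.226 g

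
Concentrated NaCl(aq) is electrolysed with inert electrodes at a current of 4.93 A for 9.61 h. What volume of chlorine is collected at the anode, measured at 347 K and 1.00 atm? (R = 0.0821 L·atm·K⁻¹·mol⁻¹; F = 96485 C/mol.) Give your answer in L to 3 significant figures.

25.2 L

Q = It = 4.93 × 34596 = 1.706×10^5 C
n(e⁻) = Q/F = 1.706×10^5/96485 = 1.768 mol
2Cl⁻ → Cl₂ + 2e⁻, so n(Cl₂) = 1.768 / 2 = 0.8840 mol
V = nRT/P = 0.8840 × 0.0821 × 347 / 1.00 = 25.18 L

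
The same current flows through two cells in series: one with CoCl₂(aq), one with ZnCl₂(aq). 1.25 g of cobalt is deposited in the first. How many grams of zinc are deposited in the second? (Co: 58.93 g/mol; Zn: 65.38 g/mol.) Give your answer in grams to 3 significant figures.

1.39 g

n(Co) = 1.25 / 58.93 = 0.02121 mol
Co²⁺ + 2e⁻ → Co, so n(e⁻) = 2 × 0.02121 = 0.04242 mol
Since the cells are in series, n(e⁻) in the Zn cell is also 0.04242 mol.
Zn²⁺ + 2e⁻ → Zn, so n(Zn) = 0.04242 / 2 = 0.02121 mol
m(Zn) = 0.02121 × 65.38 = 1.39 g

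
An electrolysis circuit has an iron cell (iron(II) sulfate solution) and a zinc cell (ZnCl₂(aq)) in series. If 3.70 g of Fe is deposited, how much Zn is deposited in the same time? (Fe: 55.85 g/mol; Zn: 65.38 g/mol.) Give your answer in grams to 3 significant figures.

n(Fe) = 3.70 / 55.85 = 0.06625 mol
Fe²⁺ + 2e⁻ → Fe, so n(e⁻) = 2 × 0.06625 = 0.1325 mol
The cells are in series, so the same charge (and hence the same n(e⁻) = 0.1325 mol) passes through both.
Zn²⁺ + 2e⁻ → Zn, so n(Zn) = 0.1325 / 2 = 0.06625 mol
m(Zn) = 0.06625 × 65.38 = 4.33 g

4.33 g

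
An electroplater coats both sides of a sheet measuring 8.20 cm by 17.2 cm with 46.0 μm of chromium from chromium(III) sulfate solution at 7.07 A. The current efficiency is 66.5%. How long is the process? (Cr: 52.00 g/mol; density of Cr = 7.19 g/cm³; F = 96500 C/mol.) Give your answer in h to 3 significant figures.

3.07 h

Plated area = 2 × 8.20 × 17.2 = 282.1 cm²
Volume = 282.1 × 46.0×10⁻⁴ cm = 1.298 cm³
m(Cr) = 1.298 × 7.19 = 9.333 g
n(Cr) = 9.333 / 52.00 = 0.1795 mol; n(e⁻) = 3 × 0.1795 = 0.5385 mol
Q = 0.5385 × 96500 / 0.665 = 78140 C
t = 78140 / 7.07 = 11050 s = 3.07 h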